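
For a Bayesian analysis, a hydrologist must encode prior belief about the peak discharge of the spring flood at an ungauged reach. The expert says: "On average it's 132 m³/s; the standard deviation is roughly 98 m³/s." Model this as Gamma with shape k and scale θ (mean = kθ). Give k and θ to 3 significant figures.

k ≈ 1.81, θ ≈ 72.8

For Gamma(k, scale θ): mean = kθ, variance = kθ², so CV = 1/√k.
CV = SD/mean = 98/132 = 0.7424, hence k = 1/CV² = 1.81.
Then θ = mean/k = 132/1.81 = 72.8.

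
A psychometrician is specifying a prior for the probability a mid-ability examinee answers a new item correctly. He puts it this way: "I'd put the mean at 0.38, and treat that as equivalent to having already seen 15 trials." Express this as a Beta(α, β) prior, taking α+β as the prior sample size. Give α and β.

α = 5.7, β = 9.3

Under the effective-sample-size interpretation, Beta(α, β) has prior mean α/(α+β) and prior sample size α+β.
So α+β = 15 and α/(α+β) = 0.38, giving α = 0.38·15 = 5.7 and β = 15 − 5.7 = 9.3.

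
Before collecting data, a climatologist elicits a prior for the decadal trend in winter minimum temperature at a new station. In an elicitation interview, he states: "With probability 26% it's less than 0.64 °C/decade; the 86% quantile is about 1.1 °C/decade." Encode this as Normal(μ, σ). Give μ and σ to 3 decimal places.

μ = 0.812, σ = 0.267

The p-quantile of Normal(μ,σ) is μ + z_p·σ, with z_{0.26} = -0.6433 and z_{0.86} = 1.08.
Eliminate σ: μ = (z₂·x₁ − z₁·x₂)/(z₂ − z₁) = (1.08·0.64 − (-0.6433)·1.1)/1.724 = 0.812.
Then σ = (x₂ − x₁)/(z₂ − z₁) = (1.1 − 0.64)/1.724 = 0.267.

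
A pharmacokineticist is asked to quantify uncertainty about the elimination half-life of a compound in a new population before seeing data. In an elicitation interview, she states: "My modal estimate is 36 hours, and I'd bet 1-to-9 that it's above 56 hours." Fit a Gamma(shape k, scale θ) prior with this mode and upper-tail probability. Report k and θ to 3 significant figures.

k ≈ 10.6, θ ≈ 3.76

Gamma(k,θ) with k>1 has mode (k−1)θ, so θ = 36/(k−1).
Need P(X < 56) = 0.9 with θ tied to k this way. Start at k = 2, θ = 36: P(X<56) ≈ 0.461.
Too low — raise k to concentrate. Iterating converges to k ≈ 10.6.
Then θ = 36/(10.6−1) ≈ 3.76.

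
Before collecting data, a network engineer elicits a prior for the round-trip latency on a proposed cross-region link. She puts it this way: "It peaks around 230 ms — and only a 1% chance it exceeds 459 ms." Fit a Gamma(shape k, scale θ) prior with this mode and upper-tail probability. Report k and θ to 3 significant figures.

k ≈ 11.3, θ ≈ 22.3

Gamma(k,θ) with k>1 has mode (k−1)θ, so θ = 230/(k−1).
Need P(X < 459) = 0.99 with θ tied to k this way. Start at k = 2, θ = 230: P(X<459) ≈ 0.593.
Too low — raise k to concentrate. Iterating converges to k ≈ 11.3.
Then θ = 230/(11.3−1) ≈ 22.3.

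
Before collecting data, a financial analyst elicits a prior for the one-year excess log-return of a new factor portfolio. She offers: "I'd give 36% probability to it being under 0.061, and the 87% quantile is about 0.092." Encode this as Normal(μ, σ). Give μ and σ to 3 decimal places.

For Normal(μ,σ), the p-quantile is μ + z_p·σ. Here z_{0.36} = -0.3585, z_{0.87} = 1.126.
So 0.061 = μ − 0.3585σ and 0.092 = μ + 1.126σ.
Subtracting: σ = (0.092 − 0.061)/(1.126 − (-0.3585)) = 0.021.
Then μ = 0.061 − (-0.3585)·0.021 = 0.068.

μ = 0.068, σ = 0.021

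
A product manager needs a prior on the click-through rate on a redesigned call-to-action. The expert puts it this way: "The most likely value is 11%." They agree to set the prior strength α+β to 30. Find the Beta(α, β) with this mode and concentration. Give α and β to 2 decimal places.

For α,β > 1 the Beta mode is (α−1)/(α+β−2). With α+β = 30, the mode is (α−1)/28.
Set (α−1)/28 = 0.11 → α = 1 + 0.11·28 = 4.08.
β = 30 − α = 25.92.

α = 4.08, β = 25.92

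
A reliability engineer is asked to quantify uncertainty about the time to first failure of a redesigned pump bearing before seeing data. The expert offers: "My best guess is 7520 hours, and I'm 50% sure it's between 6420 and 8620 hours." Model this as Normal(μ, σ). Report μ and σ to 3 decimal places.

μ = 7520.000, σ = 1630.862

A symmetric 50% interval runs μ ± z·σ with z = 0.6745.
Half-width = 1100, so σ = 1100/0.6745 = 1630.862.
μ is the stated best guess, 7520.000.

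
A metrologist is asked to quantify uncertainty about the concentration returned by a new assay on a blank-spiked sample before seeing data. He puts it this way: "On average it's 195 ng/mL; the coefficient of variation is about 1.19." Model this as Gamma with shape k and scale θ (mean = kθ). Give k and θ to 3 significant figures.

For Gamma(k, scale θ): mean = kθ, variance = kθ², so CV = 1/√k.
CV = 1.19, hence k = 1/CV² = 0.706.
Then θ = mean/k = 195/0.706 = 276.

k ≈ 0.706, θ ≈ 276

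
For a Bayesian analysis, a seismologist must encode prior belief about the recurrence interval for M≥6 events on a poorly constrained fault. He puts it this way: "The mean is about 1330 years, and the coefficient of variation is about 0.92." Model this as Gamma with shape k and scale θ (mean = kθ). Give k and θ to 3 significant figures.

k ≈ 1.18, θ ≈ 1130

For Gamma(k, scale θ): mean = kθ, variance = kθ², so CV = 1/√k.
CV = 0.92, hence k = 1/CV² = 1.18.
Then θ = mean/k = 1330/1.18 = 1130.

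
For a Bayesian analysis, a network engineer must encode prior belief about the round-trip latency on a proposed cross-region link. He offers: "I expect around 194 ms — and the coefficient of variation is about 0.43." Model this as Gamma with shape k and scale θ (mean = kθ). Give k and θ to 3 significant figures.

For Gamma(k, scale θ): mean = kθ, variance = kθ², so CV = 1/√k.
CV = 0.43, hence k = 1/CV² = 5.41.
Then θ = mean/k = 194/5.41 = 35.9.

k ≈ 5.41, θ ≈ 35.9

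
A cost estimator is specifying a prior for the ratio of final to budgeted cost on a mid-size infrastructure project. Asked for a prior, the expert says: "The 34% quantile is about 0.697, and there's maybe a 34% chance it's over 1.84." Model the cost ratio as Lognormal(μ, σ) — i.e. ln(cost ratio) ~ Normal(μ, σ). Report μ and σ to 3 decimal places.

If T ~ Lognormal(μ,σ) then ln T ~ Normal(μ,σ), so the p-quantile of ln T is μ + z_p·σ.
ln(0.697) = -0.361 and ln(1.84) = 0.6098; z_{0.34} = -0.4125, z_{0.66} = 0.4125.
σ = (0.6098 − -0.361)/(0.4125 − (-0.4125)) = 1.177.
μ = -0.361 − (-0.4125)·1.177 = 0.124.

μ ≈ 0.124, σ ≈ 1.177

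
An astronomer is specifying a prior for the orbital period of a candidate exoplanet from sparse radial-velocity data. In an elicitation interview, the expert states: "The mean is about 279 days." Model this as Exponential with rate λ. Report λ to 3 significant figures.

Exponential mean = 1/λ, so λ = 1/279.0 = 0.00358.

λ ≈ 0.00358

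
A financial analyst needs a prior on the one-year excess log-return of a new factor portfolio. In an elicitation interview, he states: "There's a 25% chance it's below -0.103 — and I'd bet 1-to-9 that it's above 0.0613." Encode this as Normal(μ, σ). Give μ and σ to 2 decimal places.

μ = -0.05, σ = 0.08

For Normal(μ,σ), the p-quantile is μ + z_p·σ. Here z_{0.25} = -0.6745, z_{0.9} = 1.282.
So -0.103 = μ − 0.6745σ and 0.0613 = μ + 1.282σ.
Subtracting: σ = (0.0613 − -0.103)/(1.282 − (-0.6745)) = 0.08.
Then μ = -0.103 − (-0.6745)·0.08 = -0.05.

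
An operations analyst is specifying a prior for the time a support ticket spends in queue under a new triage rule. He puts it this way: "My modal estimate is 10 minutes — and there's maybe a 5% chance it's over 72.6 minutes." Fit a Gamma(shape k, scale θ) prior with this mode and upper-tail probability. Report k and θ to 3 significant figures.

Gamma(k,θ) with k>1 has mode (k−1)θ, so θ = 10/(k−1).
Need P(X < 72.6) = 0.95 with θ tied to k this way. Start at k = 2, θ = 10: P(X<72.6) ≈ 0.994.
Too high — lower k to spread out. Iterating converges to k ≈ 1.55.
Then θ = 10/(1.55−1) ≈ 18.2.

k ≈ 1.55, θ ≈ 18.2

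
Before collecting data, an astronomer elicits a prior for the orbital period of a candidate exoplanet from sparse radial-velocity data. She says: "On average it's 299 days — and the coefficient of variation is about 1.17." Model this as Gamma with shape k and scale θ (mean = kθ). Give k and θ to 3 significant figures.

For Gamma(k, scale θ): mean = kθ, variance = kθ², so CV = 1/√k.
CV = 1.17, hence k = 1/CV² = 0.731.
Then θ = mean/k = 299/0.731 = 409.

k ≈ 0.731, θ ≈ 409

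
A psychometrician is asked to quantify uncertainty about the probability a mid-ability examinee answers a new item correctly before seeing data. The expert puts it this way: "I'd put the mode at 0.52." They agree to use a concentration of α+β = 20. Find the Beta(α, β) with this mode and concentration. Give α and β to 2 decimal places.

For α,β > 1 the Beta mode is (α−1)/(α+β−2). With α+β = 20, the mode is (α−1)/18.
Set (α−1)/18 = 0.52 → α = 1 + 0.52·18 = 10.36.
β = 20 − α = 9.64.

α = 10.36, β = 9.64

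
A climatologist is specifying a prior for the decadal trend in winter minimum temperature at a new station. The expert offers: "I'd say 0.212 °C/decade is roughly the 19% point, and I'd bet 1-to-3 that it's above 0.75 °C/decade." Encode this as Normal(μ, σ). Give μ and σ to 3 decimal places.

The p-quantile of Normal(μ,σ) is μ + z_p·σ, with z_{0.19} = -0.8779 and z_{0.75} = 0.6745.
Eliminate σ: μ = (z₂·x₁ − z₁·x₂)/(z₂ − z₁) = (0.6745·0.212 − (-0.8779)·0.75)/1.552 = 0.516.
Then σ = (x₂ − x₁)/(z₂ − z₁) = (0.75 − 0.212)/1.552 = 0.347.

μ = 0.516, σ = 0.347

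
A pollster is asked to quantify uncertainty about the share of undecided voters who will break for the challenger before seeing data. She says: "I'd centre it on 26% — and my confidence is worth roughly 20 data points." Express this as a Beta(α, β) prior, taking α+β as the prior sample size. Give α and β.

α = 5.2, β = 14.8

Under the effective-sample-size interpretation, Beta(α, β) has prior mean α/(α+β) and prior sample size α+β.
So α+β = 20 and α/(α+β) = 0.26, giving α = 0.26·20 = 5.2 and β = 20 − 5.2 = 14.8.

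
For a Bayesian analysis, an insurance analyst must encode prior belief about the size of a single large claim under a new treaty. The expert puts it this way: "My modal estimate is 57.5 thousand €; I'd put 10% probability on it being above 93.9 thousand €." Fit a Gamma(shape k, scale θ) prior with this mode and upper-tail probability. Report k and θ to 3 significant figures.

k ≈ 8.83, θ ≈ 7.34

Gamma(k,θ) with k>1 has mode (k−1)θ, so θ = 57.5/(k−1).
Need P(X < 93.9) = 0.9 with θ tied to k this way. Start at k = 2, θ = 57.5: P(X<93.9) ≈ 0.486.
Too low — raise k to concentrate. Iterating converges to k ≈ 8.83.
Then θ = 57.5/(8.83−1) ≈ 7.34.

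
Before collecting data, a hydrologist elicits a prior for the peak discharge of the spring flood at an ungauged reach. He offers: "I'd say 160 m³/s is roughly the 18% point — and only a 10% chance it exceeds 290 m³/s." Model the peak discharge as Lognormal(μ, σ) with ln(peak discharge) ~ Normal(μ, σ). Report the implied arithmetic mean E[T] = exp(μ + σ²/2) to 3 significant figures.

E[T] ≈ 213 m³/s

If T ~ Lognormal(μ,σ) then ln T ~ Normal(μ,σ), so the p-quantile of ln T is μ + z_p·σ.
ln(160) = 5.075 and ln(290) = 5.67; z_{0.18} = -0.9154, z_{0.9} = 1.282.
σ = (5.67 − 5.075)/(1.282 − (-0.9154)) = 0.271.
μ = 5.075 − (-0.9154)·0.271 = 5.323.
E[T] = exp(μ + σ²/2) = exp(5.323 + 0.0366) = 213 m³/s.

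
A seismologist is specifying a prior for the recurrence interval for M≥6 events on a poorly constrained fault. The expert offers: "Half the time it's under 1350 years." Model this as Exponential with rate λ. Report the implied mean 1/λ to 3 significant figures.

mean ≈ 1950 years

Exponential median = ln 2 / λ, so λ = ln 2 / 1350.0 = 0.000513.
Mean = 1/λ = 1950 years.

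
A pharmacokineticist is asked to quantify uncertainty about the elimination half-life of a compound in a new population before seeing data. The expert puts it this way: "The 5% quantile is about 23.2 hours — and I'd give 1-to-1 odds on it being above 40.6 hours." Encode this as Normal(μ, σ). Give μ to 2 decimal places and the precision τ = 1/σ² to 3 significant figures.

The p-quantile of Normal(μ,σ) is μ + z_p·σ, with z_{0.05} = -1.645 and z_{0.5} = 0.
Eliminate σ: μ = (z₂·x₁ − z₁·x₂)/(z₂ − z₁) = (0·23.2 − (-1.645)·40.6)/1.645 = 40.60.
Then σ = (x₂ − x₁)/(z₂ − z₁) = (40.6 − 23.2)/1.645 = 10.58.
Precision τ = 1/σ² = 1/10.58² = 0.00894.

μ = 40.60, τ = 0.00894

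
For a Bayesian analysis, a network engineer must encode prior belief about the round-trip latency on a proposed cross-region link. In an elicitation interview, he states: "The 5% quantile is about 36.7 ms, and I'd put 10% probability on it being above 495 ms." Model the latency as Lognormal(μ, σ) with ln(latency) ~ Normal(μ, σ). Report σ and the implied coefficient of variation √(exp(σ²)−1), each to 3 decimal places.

σ ≈ 0.889, CV ≈ 1.097

If T ~ Lognormal(μ,σ) then ln T ~ Normal(μ,σ), so the p-quantile of ln T is μ + z_p·σ.
ln(36.7) = 3.603 and ln(495) = 6.205; z_{0.05} = -1.645, z_{0.9} = 1.282.
σ = (6.205 − 3.603)/(1.282 − (-1.645)) = 0.889.
μ = 3.603 − (-1.645)·0.889 = 5.065.
CV = √(exp(σ²)−1) = √(exp(0.7904)−1) = 1.097.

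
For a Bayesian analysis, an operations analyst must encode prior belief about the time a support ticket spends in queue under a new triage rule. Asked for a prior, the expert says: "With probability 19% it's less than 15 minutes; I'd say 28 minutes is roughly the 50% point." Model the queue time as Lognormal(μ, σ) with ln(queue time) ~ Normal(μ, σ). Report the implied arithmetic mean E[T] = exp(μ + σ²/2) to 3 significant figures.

E[T] ≈ 36.1 minutes

If T ~ Lognormal(μ,σ) then ln T ~ Normal(μ,σ), so the p-quantile of ln T is μ + z_p·σ.
ln(15) = 2.708 and ln(28) = 3.332; z_{0.19} = -0.8779, z_{0.5} = 0.
σ = (3.332 − 2.708)/(0 − (-0.8779)) = 0.711.
μ = 2.708 − (-0.8779)·0.711 = 3.332.
E[T] = exp(μ + σ²/2) = exp(3.332 + 0.2527) = 36.1 minutes.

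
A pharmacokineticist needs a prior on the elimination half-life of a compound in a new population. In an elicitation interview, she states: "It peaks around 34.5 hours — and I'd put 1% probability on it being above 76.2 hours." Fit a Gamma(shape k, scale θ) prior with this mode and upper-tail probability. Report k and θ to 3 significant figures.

Gamma(k,θ) with k>1 has mode (k−1)θ, so θ = 34.5/(k−1).
Need P(X < 76.2) = 0.99 with θ tied to k this way. Start at k = 2, θ = 34.5: P(X<76.2) ≈ 0.648.
Too low — raise k to concentrate. Iterating converges to k ≈ 8.67.
Then θ = 34.5/(8.67−1) ≈ 4.5.

k ≈ 8.67, θ ≈ 4.5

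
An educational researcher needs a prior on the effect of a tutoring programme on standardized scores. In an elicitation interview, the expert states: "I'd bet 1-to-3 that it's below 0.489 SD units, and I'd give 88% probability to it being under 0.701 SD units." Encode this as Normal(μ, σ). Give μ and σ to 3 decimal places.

μ = 0.566, σ = 0.115

The p-quantile of Normal(μ,σ) is μ + z_p·σ, with z_{0.25} = -0.6745 and z_{0.88} = 1.175.
Eliminate σ: μ = (z₂·x₁ − z₁·x₂)/(z₂ − z₁) = (1.175·0.489 − (-0.6745)·0.701)/1.849 = 0.566.
Then σ = (x₂ − x₁)/(z₂ − z₁) = (0.701 − 0.489)/1.849 = 0.115.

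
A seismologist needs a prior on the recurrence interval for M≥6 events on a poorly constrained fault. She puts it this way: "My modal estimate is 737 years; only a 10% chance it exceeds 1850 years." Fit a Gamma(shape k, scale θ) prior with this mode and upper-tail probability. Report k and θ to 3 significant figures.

k ≈ 3.27, θ ≈ 325

Gamma(k,θ) with k>1 has mode (k−1)θ, so θ = 737/(k−1).
Need P(X < 1850) = 0.9 with θ tied to k this way. Start at k = 2, θ = 737: P(X<1850) ≈ 0.715.
Too low — raise k to concentrate. Iterating converges to k ≈ 3.27.
Then θ = 737/(3.27−1) ≈ 325.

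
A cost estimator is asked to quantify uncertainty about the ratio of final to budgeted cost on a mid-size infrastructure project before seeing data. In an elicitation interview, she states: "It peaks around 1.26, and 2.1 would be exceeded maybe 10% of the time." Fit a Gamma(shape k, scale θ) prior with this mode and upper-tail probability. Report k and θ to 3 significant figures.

Gamma(k,θ) with k>1 has mode (k−1)θ, so θ = 1.26/(k−1).
Need P(X < 2.1) = 0.9 with θ tied to k this way. Start at k = 2, θ = 1.26: P(X<2.1) ≈ 0.496.
Too low — raise k to concentrate. Iterating converges to k ≈ 8.24.
Then θ = 1.26/(8.24−1) ≈ 0.174.

k ≈ 8.24, θ ≈ 0.174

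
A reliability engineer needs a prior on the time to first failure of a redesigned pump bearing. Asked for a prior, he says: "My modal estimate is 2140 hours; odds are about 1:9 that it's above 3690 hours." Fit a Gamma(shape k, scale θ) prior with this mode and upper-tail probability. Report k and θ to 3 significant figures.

Gamma(k,θ) with k>1 has mode (k−1)θ, so θ = 2140/(k−1).
Need P(X < 3690) = 0.9 with θ tied to k this way. Start at k = 2, θ = 2140: P(X<3690) ≈ 0.514.
Too low — raise k to concentrate. Iterating converges to k ≈ 7.39.
Then θ = 2140/(7.39−1) ≈ 335.

k ≈ 7.39, θ ≈ 335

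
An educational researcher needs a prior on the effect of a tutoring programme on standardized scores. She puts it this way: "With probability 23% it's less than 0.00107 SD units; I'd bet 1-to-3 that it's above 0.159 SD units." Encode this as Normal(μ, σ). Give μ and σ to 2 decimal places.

For Normal(μ,σ), the p-quantile is μ + z_p·σ. Here z_{0.23} = -0.7388, z_{0.75} = 0.6745.
So 0.00107 = μ − 0.7388σ and 0.159 = μ + 0.6745σ.
Subtracting: σ = (0.159 − 0.00107)/(0.6745 − (-0.7388)) = 0.11.
Then μ = 0.00107 − (-0.7388)·0.11 = 0.08.

μ = 0.08, σ = 0.11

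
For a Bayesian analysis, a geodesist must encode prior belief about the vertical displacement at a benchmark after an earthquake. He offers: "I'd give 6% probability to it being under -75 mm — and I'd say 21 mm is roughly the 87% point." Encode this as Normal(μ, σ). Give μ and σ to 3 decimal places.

μ = -19.331, σ = 35.805

For Normal(μ,σ), the p-quantile is μ + z_p·σ. Here z_{0.06} = -1.555, z_{0.87} = 1.126.
So -75 = μ − 1.555σ and 21 = μ + 1.126σ.
Subtracting: σ = (21 − -75)/(1.126 − (-1.555)) = 35.805.
Then μ = -75 − (-1.555)·35.805 = -19.331.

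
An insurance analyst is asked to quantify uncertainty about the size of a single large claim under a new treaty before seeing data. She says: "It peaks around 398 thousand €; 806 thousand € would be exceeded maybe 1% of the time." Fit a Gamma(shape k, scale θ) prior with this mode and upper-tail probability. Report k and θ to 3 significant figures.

k ≈ 10.8, θ ≈ 40.4

Gamma(k,θ) with k>1 has mode (k−1)θ, so θ = 398/(k−1).
Need P(X < 806) = 0.99 with θ tied to k this way. Start at k = 2, θ = 398: P(X<806) ≈ 0.601.
Too low — raise k to concentrate. Iterating converges to k ≈ 10.8.
Then θ = 398/(10.8−1) ≈ 40.4.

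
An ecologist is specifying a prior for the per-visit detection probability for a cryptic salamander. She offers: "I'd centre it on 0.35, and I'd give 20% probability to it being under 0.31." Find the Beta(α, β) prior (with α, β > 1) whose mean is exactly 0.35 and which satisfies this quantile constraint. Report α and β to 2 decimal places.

With mean 0.35 fixed, write α = 0.35s, β = 0.65s where s = α+β.
Need P(θ < 0.31) = 0.2 under Beta(0.35s, 0.65s). Normal approximation: (q−m)/√(m(1−m)/s) ≈ z_{0.2} = -0.842, so s ≈ 0.35·0.65·(-0.842)²/(0.31−0.35)² = 100.7.
At s = 100.7: P(θ<0.31) ≈ 0.202. Adjusting to match 0.2 gives s ≈ 102.15.
So α = 0.35·102.15 ≈ 35.75, β = 0.65·102.15 ≈ 66.40.

α ≈ 35.75, β ≈ 66.40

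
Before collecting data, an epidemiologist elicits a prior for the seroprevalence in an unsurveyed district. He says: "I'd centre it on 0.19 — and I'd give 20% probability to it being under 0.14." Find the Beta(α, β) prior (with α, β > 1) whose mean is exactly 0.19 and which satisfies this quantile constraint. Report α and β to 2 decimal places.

α ≈ 8.58, β ≈ 36.59

With mean 0.19 fixed, write α = 0.19s, β = 0.81s where s = α+β.
Need P(θ < 0.14) = 0.2 under Beta(0.19s, 0.81s). Normal approximation: (q−m)/√(m(1−m)/s) ≈ z_{0.2} = -0.842, so s ≈ 0.19·0.81·(-0.842)²/(0.14−0.19)² = 43.6.
At s = 43.6: P(θ<0.14) ≈ 0.205. Adjusting to match 0.2 gives s ≈ 45.18.
So α = 0.19·45.18 ≈ 8.58, β = 0.81·45.18 ≈ 36.59.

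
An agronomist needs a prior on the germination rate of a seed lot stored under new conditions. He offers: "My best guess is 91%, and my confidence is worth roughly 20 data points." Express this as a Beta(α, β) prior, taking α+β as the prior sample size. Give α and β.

Under the effective-sample-size interpretation, Beta(α, β) has prior mean α/(α+β) and prior sample size α+β.
So α+β = 20 and α/(α+β) = 0.91, giving α = 0.91·20 = 18.2 and β = 20 − 18.2 = 1.8.

α = 18.2, β = 1.8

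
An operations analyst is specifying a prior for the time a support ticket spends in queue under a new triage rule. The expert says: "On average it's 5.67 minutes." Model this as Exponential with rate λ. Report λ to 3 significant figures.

Exponential mean = 1/λ, so λ = 1/5.67 = 0.176.

λ ≈ 0.176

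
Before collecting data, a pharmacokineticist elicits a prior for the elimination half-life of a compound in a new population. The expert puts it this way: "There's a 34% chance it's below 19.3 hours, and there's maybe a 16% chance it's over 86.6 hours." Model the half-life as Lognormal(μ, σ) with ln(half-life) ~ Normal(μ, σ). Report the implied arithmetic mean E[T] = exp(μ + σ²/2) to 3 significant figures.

If T ~ Lognormal(μ,σ) then ln T ~ Normal(μ,σ), so the p-quantile of ln T is μ + z_p·σ.
ln(19.3) = 2.96 and ln(86.6) = 4.461; z_{0.34} = -0.4125, z_{0.84} = 0.9945.
σ = (4.461 − 2.96)/(0.9945 − (-0.4125)) = 1.067.
μ = 2.96 − (-0.4125)·1.067 = 3.400.
E[T] = exp(μ + σ²/2) = exp(3.400 + 0.5693) = 53 hours.

E[T] ≈ 53 hours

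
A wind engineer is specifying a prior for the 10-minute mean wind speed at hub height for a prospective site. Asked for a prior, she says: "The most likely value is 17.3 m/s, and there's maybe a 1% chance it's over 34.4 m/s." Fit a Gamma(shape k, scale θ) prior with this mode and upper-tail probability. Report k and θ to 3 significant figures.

k ≈ 11.4, θ ≈ 1.66

Gamma(k,θ) with k>1 has mode (k−1)θ, so θ = 17.3/(k−1).
Need P(X < 34.4) = 0.99 with θ tied to k this way. Start at k = 2, θ = 17.3: P(X<34.4) ≈ 0.591.
Too low — raise k to concentrate. Iterating converges to k ≈ 11.4.
Then θ = 17.3/(11.4−1) ≈ 1.66.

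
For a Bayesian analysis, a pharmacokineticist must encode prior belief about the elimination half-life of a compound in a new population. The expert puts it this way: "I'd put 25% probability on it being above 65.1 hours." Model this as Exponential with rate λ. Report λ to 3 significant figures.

P(T > 65.1) = e^(−λ·65.1) = 0.25, so λ = −ln(0.25)/65.1 = 0.0213.

λ ≈ 0.0213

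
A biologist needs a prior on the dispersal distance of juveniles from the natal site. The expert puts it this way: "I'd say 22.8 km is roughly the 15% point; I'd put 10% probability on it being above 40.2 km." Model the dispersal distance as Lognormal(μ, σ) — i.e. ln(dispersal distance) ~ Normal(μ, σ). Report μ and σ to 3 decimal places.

If T ~ Lognormal(μ,σ) then ln T ~ Normal(μ,σ), so the p-quantile of ln T is μ + z_p·σ.
ln(22.8) = 3.127 and ln(40.2) = 3.694; z_{0.15} = -1.036, z_{0.9} = 1.282.
σ = (3.694 − 3.127)/(1.282 − (-1.036)) = 0.245.
μ = 3.127 − (-1.036)·0.245 = 3.380.

μ ≈ 3.380, σ ≈ 0.245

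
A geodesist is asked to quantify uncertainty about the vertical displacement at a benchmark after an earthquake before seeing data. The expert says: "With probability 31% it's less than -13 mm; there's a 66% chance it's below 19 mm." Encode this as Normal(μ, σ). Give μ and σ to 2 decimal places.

μ = 4.47, σ = 35.23

The p-quantile of Normal(μ,σ) is μ + z_p·σ, with z_{0.31} = -0.4959 and z_{0.66} = 0.4125.
Eliminate σ: μ = (z₂·x₁ − z₁·x₂)/(z₂ − z₁) = (0.4125·-13 − (-0.4959)·19)/0.9083 = 4.47.
Then σ = (x₂ − x₁)/(z₂ − z₁) = (19 − -13)/0.9083 = 35.23.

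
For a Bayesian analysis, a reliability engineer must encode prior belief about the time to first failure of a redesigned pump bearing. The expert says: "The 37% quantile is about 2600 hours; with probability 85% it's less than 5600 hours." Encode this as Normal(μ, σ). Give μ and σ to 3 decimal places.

For Normal(μ,σ), the p-quantile is μ + z_p·σ. Here z_{0.37} = -0.3319, z_{0.85} = 1.036.
So 2600 = μ − 0.3319σ and 5600 = μ + 1.036σ.
Subtracting: σ = (5600 − 2600)/(1.036 − (-0.3319)) = 2192.523.
Then μ = 2600 − (-0.3319)·2192.523 = 3327.596.

μ = 3327.596, σ = 2192.523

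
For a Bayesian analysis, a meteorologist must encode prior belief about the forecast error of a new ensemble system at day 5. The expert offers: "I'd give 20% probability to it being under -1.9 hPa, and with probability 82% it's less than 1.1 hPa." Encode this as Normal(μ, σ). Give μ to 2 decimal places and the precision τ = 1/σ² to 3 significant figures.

The p-quantile of Normal(μ,σ) is μ + z_p·σ, with z_{0.2} = -0.8416 and z_{0.82} = 0.9154.
Eliminate σ: μ = (z₂·x₁ − z₁·x₂)/(z₂ − z₁) = (0.9154·-1.9 − (-0.8416)·1.1)/1.757 = -0.46.
Then σ = (x₂ − x₁)/(z₂ − z₁) = (1.1 − -1.9)/1.757 = 1.71.
Precision τ = 1/σ² = 1/1.707² = 0.343.

μ = -0.46, τ = 0.343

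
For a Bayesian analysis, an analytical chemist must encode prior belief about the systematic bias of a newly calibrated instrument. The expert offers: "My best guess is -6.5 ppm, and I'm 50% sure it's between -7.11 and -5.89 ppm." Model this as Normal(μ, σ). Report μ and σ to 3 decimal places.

μ = -6.500, σ = 0.904

A symmetric 50% interval runs μ ± z·σ with z = 0.6745.
Half-width = 0.61, so σ = 0.61/0.6745 = 0.904.
μ is the stated best guess, -6.500.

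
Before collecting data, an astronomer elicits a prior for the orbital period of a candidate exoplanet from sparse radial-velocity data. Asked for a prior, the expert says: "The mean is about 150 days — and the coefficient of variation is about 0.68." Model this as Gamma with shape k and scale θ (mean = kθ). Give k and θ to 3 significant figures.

For Gamma(k, scale θ): mean = kθ, variance = kθ², so CV = 1/√k.
CV = 0.68, hence k = 1/CV² = 2.16.
Then θ = mean/k = 150/2.16 = 69.4.

k ≈ 2.16, θ ≈ 69.4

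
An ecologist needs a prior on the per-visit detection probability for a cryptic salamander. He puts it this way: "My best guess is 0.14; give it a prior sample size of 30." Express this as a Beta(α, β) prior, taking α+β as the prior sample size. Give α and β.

Under the effective-sample-size interpretation, Beta(α, β) has prior mean α/(α+β) and prior sample size α+β.
So α+β = 30 and α/(α+β) = 0.14, giving α = 0.14·30 = 4.2 and β = 30 − 4.2 = 25.8.

α = 4.2, β = 25.8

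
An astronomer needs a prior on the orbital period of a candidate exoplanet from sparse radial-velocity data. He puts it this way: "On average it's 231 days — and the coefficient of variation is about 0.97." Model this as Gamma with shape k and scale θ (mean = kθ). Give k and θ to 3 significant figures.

k ≈ 1.06, θ ≈ 217

For Gamma(k, scale θ): mean = kθ, variance = kθ², so CV = 1/√k.
CV = 0.97, hence k = 1/CV² = 1.06.
Then θ = mean/k = 231/1.06 = 217.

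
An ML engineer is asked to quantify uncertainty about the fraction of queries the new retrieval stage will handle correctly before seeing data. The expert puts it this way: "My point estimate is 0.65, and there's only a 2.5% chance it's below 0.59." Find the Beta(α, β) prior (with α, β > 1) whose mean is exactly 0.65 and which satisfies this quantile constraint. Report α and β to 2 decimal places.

α ≈ 162.96, β ≈ 87.75

With mean 0.65 fixed, write α = 0.65s, β = 0.35s where s = α+β.
Need P(θ < 0.59) = 0.025 under Beta(0.65s, 0.35s). Normal approximation: (q−m)/√(m(1−m)/s) ≈ z_{0.025} = -1.96, so s ≈ 0.65·0.35·(-1.96)²/(0.59−0.65)² = 242.8.
At s = 242.8: P(θ<0.59) ≈ 0.027. Adjusting to match 0.025 gives s ≈ 250.70.
So α = 0.65·250.70 ≈ 162.96, β = 0.35·250.70 ≈ 87.75.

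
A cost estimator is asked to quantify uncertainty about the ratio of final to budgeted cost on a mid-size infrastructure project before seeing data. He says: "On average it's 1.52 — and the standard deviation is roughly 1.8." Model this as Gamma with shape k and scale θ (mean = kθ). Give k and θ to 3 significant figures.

For Gamma(k, scale θ): mean = kθ, variance = kθ², so CV = 1/√k.
CV = SD/mean = 1.8/1.52 = 1.184, hence k = 1/CV² = 0.713.
Then θ = mean/k = 1.52/0.713 = 2.13.

k ≈ 0.713, θ ≈ 2.13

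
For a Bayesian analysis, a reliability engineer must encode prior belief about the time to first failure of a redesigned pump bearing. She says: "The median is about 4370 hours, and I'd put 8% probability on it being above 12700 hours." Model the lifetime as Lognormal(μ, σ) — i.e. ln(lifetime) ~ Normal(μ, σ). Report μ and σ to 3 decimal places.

μ ≈ 8.383, σ ≈ 0.759

If T ~ Lognormal(μ,σ) then ln T ~ Normal(μ,σ), so the p-quantile of ln T is μ + z_p·σ.
ln(4370) = 8.383 and ln(12700) = 9.449; z_{0.5} = 0, z_{0.92} = 1.405.
σ = (9.449 − 8.383)/(1.405 − (0)) = 0.759.
μ = 8.383 − (0)·0.759 = 8.383.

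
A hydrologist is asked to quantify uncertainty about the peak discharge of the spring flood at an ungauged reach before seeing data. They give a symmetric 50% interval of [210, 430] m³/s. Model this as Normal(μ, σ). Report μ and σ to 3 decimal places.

μ = 320.000, σ = 163.086

A symmetric 50% interval runs μ ± z·σ with z = 0.6745.
Half-width = 110, so σ = 110/0.6745 = 163.086.
μ is the interval midpoint, 320.000.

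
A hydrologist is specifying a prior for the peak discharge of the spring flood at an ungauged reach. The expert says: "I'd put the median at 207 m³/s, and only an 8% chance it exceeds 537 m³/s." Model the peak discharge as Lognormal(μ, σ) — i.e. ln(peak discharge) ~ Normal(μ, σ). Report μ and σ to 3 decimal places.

μ ≈ 5.333, σ ≈ 0.678

If T ~ Lognormal(μ,σ) then ln T ~ Normal(μ,σ), so the p-quantile of ln T is μ + z_p·σ.
ln(207) = 5.333 and ln(537) = 6.286; z_{0.5} = 0, z_{0.92} = 1.405.
σ = (6.286 − 5.333)/(1.405 − (0)) = 0.678.
μ = 5.333 − (0)·0.678 = 5.333.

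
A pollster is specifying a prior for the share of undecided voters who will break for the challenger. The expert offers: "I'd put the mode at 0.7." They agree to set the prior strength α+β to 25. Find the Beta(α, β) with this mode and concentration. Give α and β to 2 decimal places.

For α,β > 1 the Beta mode is (α−1)/(α+β−2). With α+β = 25, the mode is (α−1)/23.
Set (α−1)/23 = 0.7 → α = 1 + 0.7·23 = 17.10.
β = 25 − α = 7.90.

α = 17.10, β = 7.90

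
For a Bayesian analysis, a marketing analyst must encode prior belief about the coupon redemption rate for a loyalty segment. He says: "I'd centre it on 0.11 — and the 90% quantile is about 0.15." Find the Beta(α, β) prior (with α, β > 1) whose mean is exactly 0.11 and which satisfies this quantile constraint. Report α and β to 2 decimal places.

With mean 0.11 fixed, write α = 0.11s, β = 0.89s where s = α+β.
Need P(θ < 0.15) = 0.9 under Beta(0.11s, 0.89s). Normal approximation: (q−m)/√(m(1−m)/s) ≈ z_{0.9} = 1.28, so s ≈ 0.11·0.89·(1.28)²/(0.15−0.11)² = 100.5.
At s = 100.5: P(θ<0.15) ≈ 0.894. Adjusting to match 0.9 gives s ≈ 106.74.
So α = 0.11·106.74 ≈ 11.74, β = 0.89·106.74 ≈ 95.00.

α ≈ 11.74, β ≈ 95.00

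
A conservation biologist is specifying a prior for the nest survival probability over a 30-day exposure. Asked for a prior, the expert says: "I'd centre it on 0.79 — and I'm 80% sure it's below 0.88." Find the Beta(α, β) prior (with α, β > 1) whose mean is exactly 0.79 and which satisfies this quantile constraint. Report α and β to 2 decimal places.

With mean 0.79 fixed, write α = 0.79s, β = 0.21s where s = α+β.
Need P(θ < 0.88) = 0.8 under Beta(0.79s, 0.21s). Normal approximation: (q−m)/√(m(1−m)/s) ≈ z_{0.8} = 0.842, so s ≈ 0.79·0.21·(0.842)²/(0.88−0.79)² = 14.5.
At s = 14.5: P(θ<0.88) ≈ 0.795. Adjusting to match 0.8 gives s ≈ 15.01.
So α = 0.79·15.01 ≈ 11.86, β = 0.21·15.01 ≈ 3.15.

α ≈ 11.86, β ≈ 3.15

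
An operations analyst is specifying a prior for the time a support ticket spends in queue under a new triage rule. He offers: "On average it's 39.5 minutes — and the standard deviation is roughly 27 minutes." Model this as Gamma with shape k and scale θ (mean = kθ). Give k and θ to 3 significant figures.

For Gamma(k, scale θ): mean = kθ, variance = kθ², so CV = 1/√k.
CV = SD/mean = 27/39.5 = 0.6835, hence k = 1/CV² = 2.14.
Then θ = mean/k = 39.5/2.14 = 18.5.

k ≈ 2.14, θ ≈ 18.5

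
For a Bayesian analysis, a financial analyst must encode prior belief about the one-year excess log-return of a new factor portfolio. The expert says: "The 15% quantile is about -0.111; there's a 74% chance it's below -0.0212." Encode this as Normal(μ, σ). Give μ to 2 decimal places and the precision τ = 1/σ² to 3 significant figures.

For Normal(μ,σ), the p-quantile is μ + z_p·σ. Here z_{0.15} = -1.036, z_{0.74} = 0.6433.
So -0.111 = μ − 1.036σ and -0.0212 = μ + 0.6433σ.
Subtracting: σ = (-0.0212 − -0.111)/(0.6433 − (-1.036)) = 0.05.
Then μ = -0.111 − (-1.036)·0.05 = -0.06.
Precision τ = 1/σ² = 1/0.05346² = 350.

μ = -0.06, τ = 350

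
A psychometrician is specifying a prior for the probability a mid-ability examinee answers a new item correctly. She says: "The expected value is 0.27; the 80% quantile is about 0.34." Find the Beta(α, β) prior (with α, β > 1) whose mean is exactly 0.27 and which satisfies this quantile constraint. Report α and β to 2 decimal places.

With mean 0.27 fixed, write α = 0.27s, β = 0.73s where s = α+β.
Need P(θ < 0.34) = 0.8 under Beta(0.27s, 0.73s). Normal approximation: (q−m)/√(m(1−m)/s) ≈ z_{0.8} = 0.842, so s ≈ 0.27·0.73·(0.842)²/(0.34−0.27)² = 28.5.
At s = 28.5: P(θ<0.34) ≈ 0.805. Adjusting to match 0.8 gives s ≈ 27.01.
So α = 0.27·27.01 ≈ 7.29, β = 0.73·27.01 ≈ 19.72.

α ≈ 7.29, β ≈ 19.72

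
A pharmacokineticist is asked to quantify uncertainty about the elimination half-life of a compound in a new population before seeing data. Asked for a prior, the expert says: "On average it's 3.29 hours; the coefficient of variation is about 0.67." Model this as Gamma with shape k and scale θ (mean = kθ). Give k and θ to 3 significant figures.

For Gamma(k, scale θ): mean = kθ, variance = kθ², so CV = 1/√k.
CV = 0.67, hence k = 1/CV² = 2.23.
Then θ = mean/k = 3.29/2.23 = 1.48.

k ≈ 2.23, θ ≈ 1.48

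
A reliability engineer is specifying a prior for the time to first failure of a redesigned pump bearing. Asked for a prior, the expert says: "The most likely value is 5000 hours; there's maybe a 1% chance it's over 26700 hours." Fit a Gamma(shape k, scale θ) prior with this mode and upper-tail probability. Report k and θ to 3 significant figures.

Gamma(k,θ) with k>1 has mode (k−1)θ, so θ = 5000/(k−1).
Need P(X < 26700) = 0.99 with θ tied to k this way. Start at k = 2, θ = 5000: P(X<26700) ≈ 0.970.
Too low — raise k to concentrate. Iterating converges to k ≈ 2.37.
Then θ = 5000/(2.37−1) ≈ 3650.

k ≈ 2.37, θ ≈ 3650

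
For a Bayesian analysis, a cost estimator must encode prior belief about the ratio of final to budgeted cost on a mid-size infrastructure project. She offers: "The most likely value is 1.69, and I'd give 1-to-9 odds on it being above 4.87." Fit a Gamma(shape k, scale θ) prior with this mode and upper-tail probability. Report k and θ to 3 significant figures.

Gamma(k,θ) with k>1 has mode (k−1)θ, so θ = 1.69/(k−1).
Need P(X < 4.87) = 0.9 with θ tied to k this way. Start at k = 2, θ = 1.69: P(X<4.87) ≈ 0.782.
Too low — raise k to concentrate. Iterating converges to k ≈ 2.7.
Then θ = 1.69/(2.7−1) ≈ 0.993.

k ≈ 2.7, θ ≈ 0.993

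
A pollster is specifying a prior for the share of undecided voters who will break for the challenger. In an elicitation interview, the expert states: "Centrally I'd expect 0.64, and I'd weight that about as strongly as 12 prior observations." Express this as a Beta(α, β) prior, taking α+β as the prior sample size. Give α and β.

Under the effective-sample-size interpretation, Beta(α, β) has prior mean α/(α+β) and prior sample size α+β.
So α+β = 12 and α/(α+β) = 0.64, giving α = 0.64·12 = 7.68 and β = 12 − 7.68 = 4.32.

α = 7.68, β = 4.32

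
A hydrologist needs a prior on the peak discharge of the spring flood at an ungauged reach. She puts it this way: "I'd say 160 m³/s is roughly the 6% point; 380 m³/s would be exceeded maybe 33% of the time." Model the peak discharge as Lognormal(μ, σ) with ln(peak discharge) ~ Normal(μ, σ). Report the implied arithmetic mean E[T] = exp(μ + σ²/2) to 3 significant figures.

E[T] ≈ 345 m³/s

If T ~ Lognormal(μ,σ) then ln T ~ Normal(μ,σ), so the p-quantile of ln T is μ + z_p·σ.
ln(160) = 5.075 and ln(380) = 5.94; z_{0.06} = -1.555, z_{0.67} = 0.4399.
σ = (5.94 − 5.075)/(0.4399 − (-1.555)) = 0.434.
μ = 5.075 − (-1.555)·0.434 = 5.749.
E[T] = exp(μ + σ²/2) = exp(5.749 + 0.0940) = 345 m³/s.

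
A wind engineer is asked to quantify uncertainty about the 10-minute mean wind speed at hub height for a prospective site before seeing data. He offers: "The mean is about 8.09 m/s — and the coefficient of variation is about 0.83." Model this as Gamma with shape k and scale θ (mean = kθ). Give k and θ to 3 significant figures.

For Gamma(k, scale θ): mean = kθ, variance = kθ², so CV = 1/√k.
CV = 0.83, hence k = 1/CV² = 1.45.
Then θ = mean/k = 8.09/1.45 = 5.57.

k ≈ 1.45, θ ≈ 5.57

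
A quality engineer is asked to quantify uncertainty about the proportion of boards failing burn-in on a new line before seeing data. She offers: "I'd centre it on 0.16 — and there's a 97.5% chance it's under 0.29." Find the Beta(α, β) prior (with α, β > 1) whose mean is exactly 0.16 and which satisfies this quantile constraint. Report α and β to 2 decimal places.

With mean 0.16 fixed, write α = 0.16s, β = 0.84s where s = α+β.
Need P(θ < 0.29) = 0.975 under Beta(0.16s, 0.84s). Normal approximation: (q−m)/√(m(1−m)/s) ≈ z_{0.975} = 1.96, so s ≈ 0.16·0.84·(1.96)²/(0.29−0.16)² = 30.5.
At s = 30.5: P(θ<0.29) ≈ 0.962. Adjusting to match 0.975 gives s ≈ 38.21.
So α = 0.16·38.21 ≈ 6.11, β = 0.84·38.21 ≈ 32.09.

α ≈ 6.11, β ≈ 32.09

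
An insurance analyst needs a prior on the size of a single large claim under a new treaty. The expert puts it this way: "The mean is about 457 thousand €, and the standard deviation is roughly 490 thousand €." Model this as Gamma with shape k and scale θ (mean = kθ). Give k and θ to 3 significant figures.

k ≈ 0.87, θ ≈ 525

For Gamma(k, scale θ): mean = kθ, variance = kθ², so CV = 1/√k.
CV = SD/mean = 490/457 = 1.072, hence k = 1/CV² = 0.87.
Then θ = mean/k = 457/0.87 = 525.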